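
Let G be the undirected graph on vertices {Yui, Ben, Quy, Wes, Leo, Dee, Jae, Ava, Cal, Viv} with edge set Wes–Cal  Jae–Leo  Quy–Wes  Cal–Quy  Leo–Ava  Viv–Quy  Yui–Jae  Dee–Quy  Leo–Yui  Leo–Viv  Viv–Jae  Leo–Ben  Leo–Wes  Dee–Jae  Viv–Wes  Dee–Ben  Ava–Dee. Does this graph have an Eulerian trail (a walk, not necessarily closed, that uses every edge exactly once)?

Yes

Degrees: Yui:2, Ben:2, Quy:4, Wes:4, Leo:6, Dee:4, Jae:4, Ava:2, Cal:2, Viv:4
Odd-degree vertices: none (0 total).
With 0 odd-degree vertices and all edges in one connected piece, an Eulerian trail exists.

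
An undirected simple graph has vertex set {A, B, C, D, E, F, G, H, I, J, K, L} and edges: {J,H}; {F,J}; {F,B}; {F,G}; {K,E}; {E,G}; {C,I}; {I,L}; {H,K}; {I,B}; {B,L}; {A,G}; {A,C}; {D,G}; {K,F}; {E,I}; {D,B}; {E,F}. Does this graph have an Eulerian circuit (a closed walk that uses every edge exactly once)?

No

Degrees: A:2, B:4, C:2, D:2, E:4, F:5, G:4, H:2, I:4, J:2, K:3, L:2
Vertices with odd degree: F, K. An Eulerian circuit requires all degrees even.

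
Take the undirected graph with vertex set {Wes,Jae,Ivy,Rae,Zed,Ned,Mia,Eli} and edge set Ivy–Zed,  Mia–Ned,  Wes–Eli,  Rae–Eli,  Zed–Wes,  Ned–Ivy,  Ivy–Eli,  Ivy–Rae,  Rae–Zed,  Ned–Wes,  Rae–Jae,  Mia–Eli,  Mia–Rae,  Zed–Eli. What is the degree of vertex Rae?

Neighbors of Rae: Jae, Ivy, Zed, Mia, Eli.

5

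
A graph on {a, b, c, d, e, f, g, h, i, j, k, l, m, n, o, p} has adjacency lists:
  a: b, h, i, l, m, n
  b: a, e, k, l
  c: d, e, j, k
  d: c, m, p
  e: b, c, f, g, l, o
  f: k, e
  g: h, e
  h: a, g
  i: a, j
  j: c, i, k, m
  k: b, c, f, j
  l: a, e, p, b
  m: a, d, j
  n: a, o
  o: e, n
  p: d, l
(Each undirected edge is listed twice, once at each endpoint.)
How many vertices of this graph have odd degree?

2

Degrees: a:6, b:4, c:4, d:3, e:6, f:2, g:2, h:2, i:2, j:4, k:4, l:4, m:3, n:2, o:2, p:2
Odd-degree vertices: d, m.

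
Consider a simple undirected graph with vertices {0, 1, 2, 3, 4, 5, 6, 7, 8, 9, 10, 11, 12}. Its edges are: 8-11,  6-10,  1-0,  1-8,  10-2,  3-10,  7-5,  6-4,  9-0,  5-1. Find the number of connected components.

Component: {12}
Component: {2, 3, 4, 6, 10}
Component: {0, 1, 5, 7, 8, 9, 11}

3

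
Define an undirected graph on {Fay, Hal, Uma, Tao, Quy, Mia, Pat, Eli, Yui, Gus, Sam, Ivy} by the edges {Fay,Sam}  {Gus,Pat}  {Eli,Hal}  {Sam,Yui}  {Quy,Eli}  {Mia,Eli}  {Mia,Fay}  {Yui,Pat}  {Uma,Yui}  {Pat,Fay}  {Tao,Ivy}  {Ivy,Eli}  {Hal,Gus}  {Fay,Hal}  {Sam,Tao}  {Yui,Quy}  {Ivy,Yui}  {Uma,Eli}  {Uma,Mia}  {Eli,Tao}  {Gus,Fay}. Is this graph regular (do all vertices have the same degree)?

No

Degrees: Fay:5, Hal:3, Uma:3, Tao:3, Quy:2, Mia:3, Pat:3, Eli:6, Yui:5, Gus:3, Sam:3, Ivy:3
Vertex Quy has degree 2 while Eli has degree 6, so the graph is not regular.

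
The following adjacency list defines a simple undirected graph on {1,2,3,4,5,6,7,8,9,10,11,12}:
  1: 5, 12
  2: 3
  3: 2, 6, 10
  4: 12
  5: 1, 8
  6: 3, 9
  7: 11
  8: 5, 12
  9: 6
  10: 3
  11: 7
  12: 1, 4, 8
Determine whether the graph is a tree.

|V| = 12, |E| = 10.
It is not connected, so it is not a tree.

No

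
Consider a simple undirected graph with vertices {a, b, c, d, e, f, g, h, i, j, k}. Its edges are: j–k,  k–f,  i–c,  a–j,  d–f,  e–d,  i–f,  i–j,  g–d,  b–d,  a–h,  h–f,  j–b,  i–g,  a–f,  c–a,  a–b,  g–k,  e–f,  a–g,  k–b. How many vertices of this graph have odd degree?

Degrees: a:6, b:4, c:2, d:4, e:2, f:6, g:4, h:2, i:4, j:4, k:4
Odd-degree vertices: none.

0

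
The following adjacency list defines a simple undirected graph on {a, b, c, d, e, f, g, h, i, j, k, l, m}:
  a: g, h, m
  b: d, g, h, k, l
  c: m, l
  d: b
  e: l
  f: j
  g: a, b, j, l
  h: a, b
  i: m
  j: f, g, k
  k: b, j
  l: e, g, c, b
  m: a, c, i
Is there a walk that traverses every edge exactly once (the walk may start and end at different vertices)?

No

Degrees: a:3, b:5, c:2, d:1, e:1, f:1, g:4, h:2, i:1, j:3, k:2, l:4, m:3
Odd-degree vertices: a, b, d, e, f, i, j, m (8 total).
An Eulerian trail requires 0 or 2 odd-degree vertices; here there are 8.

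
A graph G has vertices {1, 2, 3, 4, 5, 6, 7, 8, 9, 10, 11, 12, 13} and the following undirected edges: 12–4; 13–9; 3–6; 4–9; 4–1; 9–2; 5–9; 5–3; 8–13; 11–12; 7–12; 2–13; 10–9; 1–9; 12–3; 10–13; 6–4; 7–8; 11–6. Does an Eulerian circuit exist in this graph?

Degrees: 1:2, 2:2, 3:3, 4:4, 5:2, 6:3, 7:2, 8:2, 9:6, 10:2, 11:2, 12:4, 13:4
3, 6 have odd degree; an Eulerian circuit needs every degree to be even, so none exists.

No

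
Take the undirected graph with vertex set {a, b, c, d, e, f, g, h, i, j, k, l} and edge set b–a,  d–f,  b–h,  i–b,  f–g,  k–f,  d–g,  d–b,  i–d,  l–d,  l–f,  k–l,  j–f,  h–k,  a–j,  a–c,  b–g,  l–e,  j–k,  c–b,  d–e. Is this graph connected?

A breadth-first search from a visits a, b, j, c, i, h, g, d, f, k, e, l — all 12 vertices — so the graph is connected.

Yes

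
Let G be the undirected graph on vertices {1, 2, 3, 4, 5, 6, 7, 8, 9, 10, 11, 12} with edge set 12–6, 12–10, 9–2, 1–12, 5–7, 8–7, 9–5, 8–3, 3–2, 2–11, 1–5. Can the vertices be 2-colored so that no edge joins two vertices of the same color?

Partition the vertices as {2, 4, 5, 8, 12} vs {1, 3, 6, 7, 9, 10, 11}. Each listed edge has one endpoint in each part, so the graph is bipartite.

Yes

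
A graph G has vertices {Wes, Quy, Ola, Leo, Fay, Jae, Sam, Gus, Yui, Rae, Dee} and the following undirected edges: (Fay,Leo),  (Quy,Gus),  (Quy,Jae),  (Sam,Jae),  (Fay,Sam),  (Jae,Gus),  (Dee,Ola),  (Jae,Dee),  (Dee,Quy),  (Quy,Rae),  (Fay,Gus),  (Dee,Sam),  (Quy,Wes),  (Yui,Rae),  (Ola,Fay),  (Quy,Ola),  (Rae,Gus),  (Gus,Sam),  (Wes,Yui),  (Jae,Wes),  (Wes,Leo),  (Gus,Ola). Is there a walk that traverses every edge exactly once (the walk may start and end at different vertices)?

Yes

Degrees: Wes:4, Quy:6, Ola:4, Leo:2, Fay:4, Jae:5, Sam:4, Gus:6, Yui:2, Rae:3, Dee:4
Odd-degree vertices: Jae, Rae (2 total).
With 2 odd-degree vertices and all edges in one connected piece, an Eulerian trail exists (from Jae to Rae).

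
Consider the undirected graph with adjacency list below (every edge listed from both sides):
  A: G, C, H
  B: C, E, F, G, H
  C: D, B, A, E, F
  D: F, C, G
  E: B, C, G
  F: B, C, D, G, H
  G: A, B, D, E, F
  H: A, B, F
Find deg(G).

Neighbors of G: A, B, D, E, F.

5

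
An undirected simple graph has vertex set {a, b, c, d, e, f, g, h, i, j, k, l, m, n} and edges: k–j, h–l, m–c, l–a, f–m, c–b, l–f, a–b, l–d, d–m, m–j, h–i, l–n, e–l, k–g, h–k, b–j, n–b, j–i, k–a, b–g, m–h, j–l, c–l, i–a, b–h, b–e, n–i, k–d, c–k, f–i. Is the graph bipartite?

Partition the vertices as {b, i, k, l, m} vs {a, c, d, e, f, g, h, j, n}. Each listed edge has one endpoint in each part, so the graph is bipartite.

Yes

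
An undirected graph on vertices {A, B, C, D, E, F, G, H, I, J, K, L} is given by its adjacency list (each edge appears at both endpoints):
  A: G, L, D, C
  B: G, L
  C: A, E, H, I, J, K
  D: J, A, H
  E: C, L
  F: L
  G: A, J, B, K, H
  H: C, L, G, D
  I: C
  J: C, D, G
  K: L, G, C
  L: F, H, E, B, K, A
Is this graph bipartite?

Yes

Partition the vertices as {C, D, G, L} vs {A, B, E, F, H, I, J, K}. Each listed edge has one endpoint in each part, so the graph is bipartite.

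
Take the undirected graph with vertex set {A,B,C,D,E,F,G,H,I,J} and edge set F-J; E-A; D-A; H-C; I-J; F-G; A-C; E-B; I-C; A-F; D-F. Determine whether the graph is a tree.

No

|V| = 10, |E| = 11.
Connected but with 11 > 9 edges, so it has a cycle and is not a tree.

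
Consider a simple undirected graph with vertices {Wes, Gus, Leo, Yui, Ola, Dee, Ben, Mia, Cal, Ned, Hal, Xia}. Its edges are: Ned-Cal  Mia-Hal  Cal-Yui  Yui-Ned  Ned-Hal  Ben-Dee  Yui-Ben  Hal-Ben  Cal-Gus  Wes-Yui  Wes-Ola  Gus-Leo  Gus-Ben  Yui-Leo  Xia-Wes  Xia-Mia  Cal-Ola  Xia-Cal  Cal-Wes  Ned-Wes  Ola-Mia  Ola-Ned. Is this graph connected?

Yes

A breadth-first search from Wes visits Wes, Ned, Xia, Yui, Cal, Ola, Hal, Mia, Leo, Ben, Gus, Dee — all 12 vertices — so the graph is connected.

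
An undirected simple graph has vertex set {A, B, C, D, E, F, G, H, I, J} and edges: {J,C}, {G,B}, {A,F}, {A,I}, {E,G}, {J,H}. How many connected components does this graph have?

Component: {D}
Component: {A, F, I}
Component: {B, E, G}
Component: {C, H, J}

4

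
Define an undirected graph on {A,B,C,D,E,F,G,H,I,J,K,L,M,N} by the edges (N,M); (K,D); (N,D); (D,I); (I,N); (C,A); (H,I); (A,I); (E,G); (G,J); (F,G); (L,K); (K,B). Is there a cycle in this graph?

Yes

|V| = 14, |E| = 13, number of components = 2.
One cycle is I-D-N-I.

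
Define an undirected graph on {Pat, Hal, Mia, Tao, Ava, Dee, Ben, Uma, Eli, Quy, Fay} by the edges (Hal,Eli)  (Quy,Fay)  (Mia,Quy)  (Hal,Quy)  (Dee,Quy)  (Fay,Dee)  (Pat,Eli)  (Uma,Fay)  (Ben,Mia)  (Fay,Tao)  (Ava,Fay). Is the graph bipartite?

No

Dee-Quy-Fay-Dee is an odd cycle (length 3), and a bipartite graph can contain only even cycles.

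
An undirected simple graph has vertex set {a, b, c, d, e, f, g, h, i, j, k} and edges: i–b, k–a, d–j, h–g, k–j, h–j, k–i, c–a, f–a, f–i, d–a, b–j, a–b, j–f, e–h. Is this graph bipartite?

A valid 2-coloring puts {b, c, d, f, h, k} on one side and {a, e, g, i, j} on the other; every edge crosses between the two sides.

Yes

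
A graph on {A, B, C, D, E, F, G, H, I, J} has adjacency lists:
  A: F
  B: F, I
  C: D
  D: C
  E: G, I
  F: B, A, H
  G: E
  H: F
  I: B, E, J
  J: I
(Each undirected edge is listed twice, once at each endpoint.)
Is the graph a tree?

No

|V| = 10, |E| = 8.
It splits into 2 components, so it cannot be a tree.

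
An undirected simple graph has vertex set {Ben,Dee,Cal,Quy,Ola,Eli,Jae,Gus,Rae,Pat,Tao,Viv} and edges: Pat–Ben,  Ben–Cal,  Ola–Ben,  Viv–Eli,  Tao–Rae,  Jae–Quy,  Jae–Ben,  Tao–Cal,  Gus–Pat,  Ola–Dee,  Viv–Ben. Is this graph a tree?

The graph has 12 vertices and 11 edges.
It is connected with exactly 11 edges, hence acyclic — it is a tree.

Yes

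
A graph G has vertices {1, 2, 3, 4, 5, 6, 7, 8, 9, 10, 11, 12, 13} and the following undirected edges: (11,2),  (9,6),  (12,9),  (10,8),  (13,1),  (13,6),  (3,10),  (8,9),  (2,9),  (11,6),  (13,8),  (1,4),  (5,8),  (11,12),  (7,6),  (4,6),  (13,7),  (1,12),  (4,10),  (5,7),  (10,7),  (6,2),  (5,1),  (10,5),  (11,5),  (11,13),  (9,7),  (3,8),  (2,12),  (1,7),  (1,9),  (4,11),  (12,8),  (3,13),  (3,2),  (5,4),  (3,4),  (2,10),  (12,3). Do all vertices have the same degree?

Degrees: 1:6, 2:6, 3:6, 4:6, 5:6, 6:6, 7:6, 8:6, 9:6, 10:6, 11:6, 12:6, 13:6
All degrees equal 6; the graph is regular.

Yes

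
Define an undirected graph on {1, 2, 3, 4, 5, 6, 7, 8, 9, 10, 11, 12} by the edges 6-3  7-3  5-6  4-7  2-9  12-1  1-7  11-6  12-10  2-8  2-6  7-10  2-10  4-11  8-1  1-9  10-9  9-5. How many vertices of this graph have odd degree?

0

Degrees: 1:4, 2:4, 3:2, 4:2, 5:2, 6:4, 7:4, 8:2, 9:4, 10:4, 11:2, 12:2
Odd-degree vertices: none.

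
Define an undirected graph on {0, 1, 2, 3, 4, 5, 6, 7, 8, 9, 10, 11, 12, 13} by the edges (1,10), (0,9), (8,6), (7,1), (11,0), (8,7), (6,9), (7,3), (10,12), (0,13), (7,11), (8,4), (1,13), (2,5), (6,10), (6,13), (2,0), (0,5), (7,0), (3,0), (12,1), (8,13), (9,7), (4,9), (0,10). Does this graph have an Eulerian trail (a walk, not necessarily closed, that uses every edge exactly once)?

Yes

Degrees: 0:8, 1:4, 2:2, 3:2, 4:2, 5:2, 6:4, 7:6, 8:4, 9:4, 10:4, 11:2, 12:2, 13:4
Odd-degree vertices: none (0 total).
The non-isolated vertices are connected and exactly 0 have odd degree, so an Eulerian trail exists.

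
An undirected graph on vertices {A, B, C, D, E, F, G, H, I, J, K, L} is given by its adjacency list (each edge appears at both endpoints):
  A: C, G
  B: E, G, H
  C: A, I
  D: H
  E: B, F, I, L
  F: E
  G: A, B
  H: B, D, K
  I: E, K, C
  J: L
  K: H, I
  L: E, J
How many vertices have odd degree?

Degrees: A:2, B:3, C:2, D:1, E:4, F:1, G:2, H:3, I:3, J:1, K:2, L:2
Odd-degree vertices: B, D, F, H, I, J.

6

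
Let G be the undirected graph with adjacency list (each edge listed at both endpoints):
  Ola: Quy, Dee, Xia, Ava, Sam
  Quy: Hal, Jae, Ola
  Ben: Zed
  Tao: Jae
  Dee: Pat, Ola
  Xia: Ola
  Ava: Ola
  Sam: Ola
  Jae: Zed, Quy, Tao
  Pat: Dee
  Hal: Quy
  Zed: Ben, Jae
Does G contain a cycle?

No

|V| = 12, |E| = 11, number of components = 1.
A forest on 12 vertices with 1 component has exactly 11 edges, which matches — so no cycle.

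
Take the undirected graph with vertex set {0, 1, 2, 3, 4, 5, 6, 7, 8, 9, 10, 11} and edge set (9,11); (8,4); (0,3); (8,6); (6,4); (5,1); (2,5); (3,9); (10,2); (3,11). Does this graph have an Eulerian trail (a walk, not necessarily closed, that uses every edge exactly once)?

Degrees: 0:1, 1:1, 2:2, 3:3, 4:2, 5:2, 6:2, 7:0, 8:2, 9:2, 10:1, 11:2
Odd-degree vertices: 0, 1, 3, 10 (4 total).
An Eulerian trail requires 0 or 2 odd-degree vertices; here there are 4.

No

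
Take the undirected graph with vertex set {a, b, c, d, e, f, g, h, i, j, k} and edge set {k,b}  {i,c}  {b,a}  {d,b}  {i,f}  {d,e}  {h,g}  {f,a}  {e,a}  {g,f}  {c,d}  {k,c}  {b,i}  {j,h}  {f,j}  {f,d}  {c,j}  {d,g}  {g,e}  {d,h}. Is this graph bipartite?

No

The cycle f-g-d-f has length 3, which is odd, so the graph is not bipartite.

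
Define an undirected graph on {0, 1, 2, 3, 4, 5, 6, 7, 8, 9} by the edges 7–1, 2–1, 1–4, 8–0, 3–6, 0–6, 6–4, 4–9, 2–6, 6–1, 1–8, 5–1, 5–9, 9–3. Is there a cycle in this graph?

The graph has 10 vertices, 14 edges, and 1 connected component.
One cycle is 4-1-5-9-4.

Yes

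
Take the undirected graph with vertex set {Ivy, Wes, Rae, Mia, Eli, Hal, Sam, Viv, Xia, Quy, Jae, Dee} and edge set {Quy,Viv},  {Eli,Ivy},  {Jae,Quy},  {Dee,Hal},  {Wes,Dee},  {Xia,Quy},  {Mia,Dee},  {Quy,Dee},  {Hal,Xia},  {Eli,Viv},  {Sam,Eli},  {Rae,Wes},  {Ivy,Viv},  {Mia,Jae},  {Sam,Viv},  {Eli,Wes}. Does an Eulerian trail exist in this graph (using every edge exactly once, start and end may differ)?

Yes

Degrees: Ivy:2, Wes:3, Rae:1, Mia:2, Eli:4, Hal:2, Sam:2, Viv:4, Xia:2, Quy:4, Jae:2, Dee:4
Odd-degree vertices: Wes, Rae (2 total).
The non-isolated vertices are connected and exactly 2 have odd degree, so an Eulerian trail exists (from Wes to Rae).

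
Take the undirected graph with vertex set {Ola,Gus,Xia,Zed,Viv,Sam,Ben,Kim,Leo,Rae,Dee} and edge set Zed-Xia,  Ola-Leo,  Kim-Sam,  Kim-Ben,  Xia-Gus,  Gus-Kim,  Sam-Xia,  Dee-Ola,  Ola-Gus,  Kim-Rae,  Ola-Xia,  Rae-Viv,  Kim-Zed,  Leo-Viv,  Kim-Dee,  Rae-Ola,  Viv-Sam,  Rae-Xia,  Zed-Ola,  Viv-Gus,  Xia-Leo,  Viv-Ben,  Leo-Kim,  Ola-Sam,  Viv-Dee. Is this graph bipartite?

No

The cycle Ola-Xia-Sam-Ola has length 3, which is odd, so the graph is not bipartite.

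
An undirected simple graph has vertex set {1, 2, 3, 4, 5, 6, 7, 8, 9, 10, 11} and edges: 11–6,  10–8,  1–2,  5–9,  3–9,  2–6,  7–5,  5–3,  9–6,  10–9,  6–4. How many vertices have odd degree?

Degrees: 1:1, 2:2, 3:2, 4:1, 5:3, 6:4, 7:1, 8:1, 9:4, 10:2, 11:1
Odd-degree vertices: 1, 4, 5, 7, 8, 11.

6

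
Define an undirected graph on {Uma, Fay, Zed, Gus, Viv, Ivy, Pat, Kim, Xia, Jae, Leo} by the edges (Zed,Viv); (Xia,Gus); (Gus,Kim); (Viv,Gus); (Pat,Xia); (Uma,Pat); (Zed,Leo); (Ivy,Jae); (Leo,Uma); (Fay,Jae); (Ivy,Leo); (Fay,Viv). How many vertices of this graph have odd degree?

4

Degrees: Uma:2, Fay:2, Zed:2, Gus:3, Viv:3, Ivy:2, Pat:2, Kim:1, Xia:2, Jae:2, Leo:3
Odd-degree vertices: Gus, Viv, Kim, Leo.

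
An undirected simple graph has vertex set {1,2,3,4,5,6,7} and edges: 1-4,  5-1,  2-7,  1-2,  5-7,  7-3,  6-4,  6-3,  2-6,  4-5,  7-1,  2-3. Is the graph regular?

Degrees: 1:4, 2:4, 3:3, 4:3, 5:3, 6:3, 7:4
Degrees are not all equal (e.g. deg(3)=3 but deg(1)=4); not regular.

No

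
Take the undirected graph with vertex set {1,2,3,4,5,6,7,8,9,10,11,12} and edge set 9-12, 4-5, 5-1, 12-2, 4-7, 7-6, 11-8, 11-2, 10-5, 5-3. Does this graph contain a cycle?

|V| = 12, |E| = 10, number of components = 2.
A forest on 12 vertices with 2 components has exactly 10 edges, which matches — so no cycle.

No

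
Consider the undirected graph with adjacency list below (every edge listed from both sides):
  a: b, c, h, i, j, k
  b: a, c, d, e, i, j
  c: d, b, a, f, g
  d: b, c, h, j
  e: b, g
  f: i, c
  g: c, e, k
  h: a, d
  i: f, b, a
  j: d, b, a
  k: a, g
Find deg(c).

Neighbors of c: a, b, d, f, g.

5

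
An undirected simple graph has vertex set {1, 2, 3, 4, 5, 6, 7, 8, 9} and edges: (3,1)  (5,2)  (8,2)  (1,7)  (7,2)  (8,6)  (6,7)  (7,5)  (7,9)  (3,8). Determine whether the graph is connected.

No

Component: {4}
Component: {1, 2, 3, 5, 6, 7, 8, 9}
No edge joins these 2 groups, so the graph is disconnected.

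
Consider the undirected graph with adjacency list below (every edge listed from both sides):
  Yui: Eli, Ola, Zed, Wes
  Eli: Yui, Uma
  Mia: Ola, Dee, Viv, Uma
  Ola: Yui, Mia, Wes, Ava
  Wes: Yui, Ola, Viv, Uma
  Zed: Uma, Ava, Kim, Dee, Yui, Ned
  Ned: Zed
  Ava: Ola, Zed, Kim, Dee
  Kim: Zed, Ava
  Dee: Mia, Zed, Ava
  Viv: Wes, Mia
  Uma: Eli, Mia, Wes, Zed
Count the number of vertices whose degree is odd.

Degrees: Yui:4, Eli:2, Mia:4, Ola:4, Wes:4, Zed:6, Ned:1, Ava:4, Kim:2, Dee:3, Viv:2, Uma:4
Odd-degree vertices: Ned, Dee.

2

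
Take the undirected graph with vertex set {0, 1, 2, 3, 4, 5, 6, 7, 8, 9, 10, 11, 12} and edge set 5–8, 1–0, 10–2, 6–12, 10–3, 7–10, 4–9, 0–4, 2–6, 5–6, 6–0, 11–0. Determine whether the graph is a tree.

Yes

The graph has 13 vertices and 12 edges.
It is connected with exactly 12 edges, hence acyclic — it is a tree.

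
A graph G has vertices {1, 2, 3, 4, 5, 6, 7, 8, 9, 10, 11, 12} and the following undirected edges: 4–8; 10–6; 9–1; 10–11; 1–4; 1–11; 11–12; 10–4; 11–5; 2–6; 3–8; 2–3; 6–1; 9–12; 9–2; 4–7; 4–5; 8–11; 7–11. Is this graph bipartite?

Yes

Color {3, 4, 6, 9, 11} black and {1, 2, 5, 7, 8, 10, 12} white. No edge joins two same-colored vertices, so the graph is bipartite.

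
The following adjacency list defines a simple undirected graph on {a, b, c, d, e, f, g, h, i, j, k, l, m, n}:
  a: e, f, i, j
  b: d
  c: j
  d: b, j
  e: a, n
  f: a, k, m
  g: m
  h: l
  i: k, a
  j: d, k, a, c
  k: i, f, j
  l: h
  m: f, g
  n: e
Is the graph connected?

No

Component: {h, l}
Component: {a, b, c, d, e, f, g, i, j, k, m, n}
No edge joins these 2 groups, so the graph is disconnected.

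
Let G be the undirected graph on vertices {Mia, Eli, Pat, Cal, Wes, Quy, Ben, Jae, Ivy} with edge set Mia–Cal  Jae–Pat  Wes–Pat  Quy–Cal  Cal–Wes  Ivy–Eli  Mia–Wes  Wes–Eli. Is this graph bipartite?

No

The cycle Cal-Mia-Wes-Cal has length 3, which is odd, so the graph is not bipartite.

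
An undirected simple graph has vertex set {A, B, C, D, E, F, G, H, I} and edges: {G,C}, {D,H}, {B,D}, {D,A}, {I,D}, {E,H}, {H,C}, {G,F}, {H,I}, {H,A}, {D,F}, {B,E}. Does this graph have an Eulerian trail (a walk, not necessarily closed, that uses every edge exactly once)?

Yes

Degrees: A:2, B:2, C:2, D:5, E:2, F:2, G:2, H:5, I:2
Odd-degree vertices: D, H (2 total).
The non-isolated vertices are connected and exactly 2 have odd degree, so an Eulerian trail exists (from D to H).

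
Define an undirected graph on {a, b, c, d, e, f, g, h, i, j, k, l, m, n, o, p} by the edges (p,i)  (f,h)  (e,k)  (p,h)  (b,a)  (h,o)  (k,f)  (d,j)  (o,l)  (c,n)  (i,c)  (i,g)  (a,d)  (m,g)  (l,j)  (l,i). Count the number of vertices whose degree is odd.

Degrees: a:2, b:1, c:2, d:2, e:1, f:2, g:2, h:3, i:4, j:2, k:2, l:3, m:1, n:1, o:2, p:2
Odd-degree vertices: b, e, h, l, m, n.

6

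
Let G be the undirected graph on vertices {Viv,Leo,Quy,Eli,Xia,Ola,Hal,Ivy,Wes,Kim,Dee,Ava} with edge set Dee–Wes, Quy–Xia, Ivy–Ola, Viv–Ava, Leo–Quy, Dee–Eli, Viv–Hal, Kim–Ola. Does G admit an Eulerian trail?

No

Degrees: Viv:2, Leo:1, Quy:2, Eli:1, Xia:1, Ola:2, Hal:1, Ivy:1, Wes:1, Kim:1, Dee:2, Ava:1
Odd-degree vertices: Leo, Eli, Xia, Hal, Ivy, Wes, Kim, Ava (8 total).
An Eulerian trail requires 0 or 2 odd-degree vertices; here there are 8.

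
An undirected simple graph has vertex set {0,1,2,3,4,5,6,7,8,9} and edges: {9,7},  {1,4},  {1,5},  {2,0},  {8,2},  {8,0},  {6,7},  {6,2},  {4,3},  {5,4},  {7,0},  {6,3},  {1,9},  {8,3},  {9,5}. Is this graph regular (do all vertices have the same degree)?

Yes

Degrees: 0:3, 1:3, 2:3, 3:3, 4:3, 5:3, 6:3, 7:3, 8:3, 9:3
Every vertex has degree 3, so the graph is 3-regular.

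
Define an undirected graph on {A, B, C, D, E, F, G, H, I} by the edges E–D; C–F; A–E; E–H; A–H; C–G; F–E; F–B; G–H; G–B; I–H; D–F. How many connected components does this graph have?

Component: {A, B, C, D, E, F, G, H, I}

1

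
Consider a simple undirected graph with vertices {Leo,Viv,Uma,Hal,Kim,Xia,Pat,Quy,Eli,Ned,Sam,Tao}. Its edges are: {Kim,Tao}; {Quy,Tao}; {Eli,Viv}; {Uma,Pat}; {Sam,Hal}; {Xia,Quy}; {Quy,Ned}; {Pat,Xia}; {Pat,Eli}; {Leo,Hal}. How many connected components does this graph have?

Component: {Leo, Hal, Sam}
Component: {Viv, Uma, Kim, Xia, Pat, Quy, Eli, Ned, Tao}

2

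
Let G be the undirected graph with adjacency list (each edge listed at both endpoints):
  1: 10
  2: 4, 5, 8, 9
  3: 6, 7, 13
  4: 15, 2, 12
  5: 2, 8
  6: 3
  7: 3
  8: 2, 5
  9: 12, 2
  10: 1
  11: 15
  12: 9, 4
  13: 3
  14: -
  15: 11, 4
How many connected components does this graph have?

4

Component: {14}
Component: {1, 10}
Component: {3, 6, 7, 13}
Component: {2, 4, 5, 8, 9, 11, 12, 15}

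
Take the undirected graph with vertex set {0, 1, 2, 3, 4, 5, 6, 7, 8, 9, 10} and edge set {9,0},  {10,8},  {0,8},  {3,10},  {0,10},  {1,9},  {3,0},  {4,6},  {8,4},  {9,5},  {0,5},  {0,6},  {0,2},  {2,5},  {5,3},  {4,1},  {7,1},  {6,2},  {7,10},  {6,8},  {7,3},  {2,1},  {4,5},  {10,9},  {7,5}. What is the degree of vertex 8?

Neighbors of 8: 0, 4, 6, 10.

4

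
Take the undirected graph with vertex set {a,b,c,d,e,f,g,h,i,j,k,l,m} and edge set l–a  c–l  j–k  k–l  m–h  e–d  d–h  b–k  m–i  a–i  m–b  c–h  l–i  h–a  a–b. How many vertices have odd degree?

6

Degrees: a:4, b:3, c:2, d:2, e:1, f:0, g:0, h:4, i:3, j:1, k:3, l:4, m:3
Odd-degree vertices: b, e, i, j, k, m.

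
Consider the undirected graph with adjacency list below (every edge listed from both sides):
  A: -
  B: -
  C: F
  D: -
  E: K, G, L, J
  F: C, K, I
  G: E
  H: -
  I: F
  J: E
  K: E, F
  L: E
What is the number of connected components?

5

Component: {A}
Component: {B}
Component: {D}
Component: {H}
Component: {C, E, F, G, I, J, K, L}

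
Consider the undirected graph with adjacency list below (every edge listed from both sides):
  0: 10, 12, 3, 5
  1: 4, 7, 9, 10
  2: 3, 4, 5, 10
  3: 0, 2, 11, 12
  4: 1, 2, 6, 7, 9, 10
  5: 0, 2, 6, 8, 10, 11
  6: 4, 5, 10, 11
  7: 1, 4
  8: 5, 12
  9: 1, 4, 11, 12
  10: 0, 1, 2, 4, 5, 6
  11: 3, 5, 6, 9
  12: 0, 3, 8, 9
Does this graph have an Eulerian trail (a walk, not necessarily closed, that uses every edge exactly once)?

Degrees: 0:4, 1:4, 2:4, 3:4, 4:6, 5:6, 6:4, 7:2, 8:2, 9:4, 10:6, 11:4, 12:4
Odd-degree vertices: none (0 total).
With 0 odd-degree vertices and all edges in one connected piece, an Eulerian trail exists.

Yes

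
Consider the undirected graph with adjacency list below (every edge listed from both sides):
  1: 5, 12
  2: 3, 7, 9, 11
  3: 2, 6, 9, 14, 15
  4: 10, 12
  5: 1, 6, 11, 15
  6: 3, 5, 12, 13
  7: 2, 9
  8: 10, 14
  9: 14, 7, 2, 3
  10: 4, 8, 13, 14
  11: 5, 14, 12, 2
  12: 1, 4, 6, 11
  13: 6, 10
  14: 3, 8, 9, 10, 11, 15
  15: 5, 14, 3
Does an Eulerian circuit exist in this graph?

No

Degrees: 1:2, 2:4, 3:5, 4:2, 5:4, 6:4, 7:2, 8:2, 9:4, 10:4, 11:4, 12:4, 13:2, 14:6, 15:3
3, 15 have odd degree; an Eulerian circuit needs every degree to be even, so none exists.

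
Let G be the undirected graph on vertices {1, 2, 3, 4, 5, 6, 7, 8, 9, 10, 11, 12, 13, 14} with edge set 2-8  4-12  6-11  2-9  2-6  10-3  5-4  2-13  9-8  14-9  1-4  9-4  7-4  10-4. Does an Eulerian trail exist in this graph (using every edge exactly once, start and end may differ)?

Degrees: 1:1, 2:4, 3:1, 4:6, 5:1, 6:2, 7:1, 8:2, 9:4, 10:2, 11:1, 12:1, 13:1, 14:1
Odd-degree vertices: 1, 3, 5, 7, 11, 12, 13, 14 (8 total).
With 8 odd-degree vertices (more than two), no single trail can use every edge.

No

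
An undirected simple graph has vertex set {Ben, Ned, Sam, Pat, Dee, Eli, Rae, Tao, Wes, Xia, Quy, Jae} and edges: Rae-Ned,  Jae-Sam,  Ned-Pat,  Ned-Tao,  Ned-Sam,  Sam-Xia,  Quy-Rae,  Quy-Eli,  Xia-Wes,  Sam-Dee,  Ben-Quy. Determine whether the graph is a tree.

The graph has 12 vertices and 11 edges.
It is connected with exactly 11 edges, hence acyclic — it is a tree.

Yes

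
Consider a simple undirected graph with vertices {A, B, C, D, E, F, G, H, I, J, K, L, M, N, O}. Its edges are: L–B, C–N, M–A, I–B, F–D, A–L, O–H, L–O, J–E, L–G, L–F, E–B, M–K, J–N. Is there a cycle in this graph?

The graph has 15 vertices, 14 edges, and 1 connected component.
Since 14 = 15 - 1, the graph is a forest and contains no cycle.

No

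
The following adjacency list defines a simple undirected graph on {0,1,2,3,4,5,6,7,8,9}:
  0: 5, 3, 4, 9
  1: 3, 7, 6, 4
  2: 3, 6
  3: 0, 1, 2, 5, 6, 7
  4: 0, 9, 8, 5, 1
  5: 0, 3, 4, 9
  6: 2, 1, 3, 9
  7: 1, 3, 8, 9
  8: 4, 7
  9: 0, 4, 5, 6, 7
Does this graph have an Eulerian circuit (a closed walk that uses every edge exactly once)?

No

Degrees: 0:4, 1:4, 2:2, 3:6, 4:5, 5:4, 6:4, 7:4, 8:2, 9:5
Vertices with odd degree: 4, 9. An Eulerian circuit requires all degrees even.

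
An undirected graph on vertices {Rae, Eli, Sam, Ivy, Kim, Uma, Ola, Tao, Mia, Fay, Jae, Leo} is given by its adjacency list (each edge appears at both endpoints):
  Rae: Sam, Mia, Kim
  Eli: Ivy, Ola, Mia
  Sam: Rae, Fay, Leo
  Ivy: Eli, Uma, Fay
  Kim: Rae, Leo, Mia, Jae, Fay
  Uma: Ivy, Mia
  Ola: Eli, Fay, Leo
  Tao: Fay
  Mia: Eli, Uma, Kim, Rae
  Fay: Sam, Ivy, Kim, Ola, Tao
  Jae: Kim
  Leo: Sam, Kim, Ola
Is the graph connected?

A breadth-first search from Rae visits Rae, Kim, Sam, Mia, Fay, Leo, Jae, Uma, Eli, Ivy, Tao, Ola — all 12 vertices — so the graph is connected.

Yes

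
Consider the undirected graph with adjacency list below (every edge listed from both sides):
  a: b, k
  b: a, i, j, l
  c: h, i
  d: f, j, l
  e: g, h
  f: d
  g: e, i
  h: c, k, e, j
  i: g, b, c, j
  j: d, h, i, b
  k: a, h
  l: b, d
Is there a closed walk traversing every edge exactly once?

Degrees: a:2, b:4, c:2, d:3, e:2, f:1, g:2, h:4, i:4, j:4, k:2, l:2
d, f have odd degree; an Eulerian circuit needs every degree to be even, so none exists.

No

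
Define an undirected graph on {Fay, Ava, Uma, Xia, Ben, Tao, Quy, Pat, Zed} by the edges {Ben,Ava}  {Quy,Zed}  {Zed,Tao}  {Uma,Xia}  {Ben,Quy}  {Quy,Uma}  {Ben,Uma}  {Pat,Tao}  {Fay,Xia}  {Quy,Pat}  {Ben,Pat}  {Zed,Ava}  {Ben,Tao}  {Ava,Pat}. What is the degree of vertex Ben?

Neighbors of Ben: Ava, Uma, Tao, Quy, Pat.

5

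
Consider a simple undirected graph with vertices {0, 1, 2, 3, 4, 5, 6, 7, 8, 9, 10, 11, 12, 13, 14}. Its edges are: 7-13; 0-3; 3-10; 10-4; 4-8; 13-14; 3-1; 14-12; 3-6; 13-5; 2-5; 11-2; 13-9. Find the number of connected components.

2

Component: {0, 1, 3, 4, 6, 8, 10}
Component: {2, 5, 7, 9, 11, 12, 13, 14}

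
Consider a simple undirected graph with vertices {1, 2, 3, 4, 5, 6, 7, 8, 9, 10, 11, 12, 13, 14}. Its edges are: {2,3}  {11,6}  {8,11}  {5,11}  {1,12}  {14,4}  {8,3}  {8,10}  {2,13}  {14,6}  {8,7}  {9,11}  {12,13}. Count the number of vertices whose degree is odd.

6

Degrees: 1:1, 2:2, 3:2, 4:1, 5:1, 6:2, 7:1, 8:4, 9:1, 10:1, 11:4, 12:2, 13:2, 14:2
Odd-degree vertices: 1, 4, 5, 7, 9, 10.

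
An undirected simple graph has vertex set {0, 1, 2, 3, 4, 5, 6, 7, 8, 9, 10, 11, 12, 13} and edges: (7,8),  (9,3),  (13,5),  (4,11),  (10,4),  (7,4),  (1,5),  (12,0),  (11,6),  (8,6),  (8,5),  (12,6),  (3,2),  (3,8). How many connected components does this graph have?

1

Component: {0, 1, 2, 3, 4, 5, 6, 7, 8, 9, 10, 11, 12, 13}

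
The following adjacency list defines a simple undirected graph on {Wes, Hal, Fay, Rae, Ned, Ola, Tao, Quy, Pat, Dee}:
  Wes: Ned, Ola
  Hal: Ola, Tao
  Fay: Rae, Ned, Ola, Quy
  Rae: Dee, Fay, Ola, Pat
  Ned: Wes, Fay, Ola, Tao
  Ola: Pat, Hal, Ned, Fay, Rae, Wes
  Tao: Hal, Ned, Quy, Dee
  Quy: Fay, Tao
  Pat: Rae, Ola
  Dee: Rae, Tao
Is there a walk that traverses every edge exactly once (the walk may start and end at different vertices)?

Degrees: Wes:2, Hal:2, Fay:4, Rae:4, Ned:4, Ola:6, Tao:4, Quy:2, Pat:2, Dee:2
Odd-degree vertices: none (0 total).
With 0 odd-degree vertices and all edges in one connected piece, an Eulerian trail exists.

Yes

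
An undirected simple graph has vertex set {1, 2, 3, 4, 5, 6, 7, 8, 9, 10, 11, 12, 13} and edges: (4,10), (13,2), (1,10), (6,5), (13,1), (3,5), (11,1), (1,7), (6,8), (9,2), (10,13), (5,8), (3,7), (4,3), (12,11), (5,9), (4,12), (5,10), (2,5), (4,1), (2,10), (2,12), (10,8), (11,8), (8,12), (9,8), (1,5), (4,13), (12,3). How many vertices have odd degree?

6

Degrees: 1:6, 2:5, 3:4, 4:5, 5:7, 6:2, 7:2, 8:6, 9:3, 10:6, 11:3, 12:5, 13:4
Odd-degree vertices: 2, 4, 5, 9, 11, 12.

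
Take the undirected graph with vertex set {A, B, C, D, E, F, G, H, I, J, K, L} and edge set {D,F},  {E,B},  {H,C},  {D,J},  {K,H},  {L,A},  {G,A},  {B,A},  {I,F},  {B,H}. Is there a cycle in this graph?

|V| = 12, |E| = 10, number of components = 2.
A forest on 12 vertices with 2 components has exactly 10 edges, which matches — so no cycle.

No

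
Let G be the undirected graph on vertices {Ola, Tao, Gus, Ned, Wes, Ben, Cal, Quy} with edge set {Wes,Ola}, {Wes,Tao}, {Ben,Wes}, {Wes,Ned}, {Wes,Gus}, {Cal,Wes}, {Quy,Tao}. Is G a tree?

Yes

The graph has 8 vertices and 7 edges.
It is connected with exactly 7 edges, hence acyclic — it is a tree.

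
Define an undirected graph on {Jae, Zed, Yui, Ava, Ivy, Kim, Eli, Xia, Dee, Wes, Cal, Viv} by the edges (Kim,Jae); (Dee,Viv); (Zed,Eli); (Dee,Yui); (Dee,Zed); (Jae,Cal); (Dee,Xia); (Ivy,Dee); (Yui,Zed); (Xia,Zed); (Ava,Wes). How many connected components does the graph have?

Component: {Ava, Wes}
Component: {Jae, Kim, Cal}
Component: {Zed, Yui, Ivy, Eli, Xia, Dee, Viv}

3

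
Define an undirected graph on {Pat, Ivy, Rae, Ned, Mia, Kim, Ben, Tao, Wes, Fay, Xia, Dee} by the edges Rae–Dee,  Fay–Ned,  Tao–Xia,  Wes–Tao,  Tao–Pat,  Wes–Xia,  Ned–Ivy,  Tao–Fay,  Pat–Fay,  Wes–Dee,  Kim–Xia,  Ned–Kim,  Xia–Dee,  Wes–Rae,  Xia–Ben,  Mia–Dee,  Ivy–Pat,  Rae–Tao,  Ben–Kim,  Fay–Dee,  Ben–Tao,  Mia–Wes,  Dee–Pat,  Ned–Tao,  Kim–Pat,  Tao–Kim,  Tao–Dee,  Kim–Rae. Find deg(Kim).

Neighbors of Kim: Pat, Rae, Ned, Ben, Tao, Xia.

6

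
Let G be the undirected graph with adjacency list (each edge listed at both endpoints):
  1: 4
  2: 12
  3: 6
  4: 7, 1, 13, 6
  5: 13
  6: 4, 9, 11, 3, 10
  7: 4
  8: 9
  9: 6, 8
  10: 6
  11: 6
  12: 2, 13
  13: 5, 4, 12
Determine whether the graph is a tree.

Yes

The graph has 13 vertices and 12 edges.
It is connected with exactly 12 edges, hence acyclic — it is a tree.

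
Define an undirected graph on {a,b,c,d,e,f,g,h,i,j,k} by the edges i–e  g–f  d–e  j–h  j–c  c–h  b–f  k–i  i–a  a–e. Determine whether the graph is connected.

No

Component: {b, f, g}
Component: {c, h, j}
Component: {a, d, e, i, k}
There are 3 separate components, so the graph is not connected.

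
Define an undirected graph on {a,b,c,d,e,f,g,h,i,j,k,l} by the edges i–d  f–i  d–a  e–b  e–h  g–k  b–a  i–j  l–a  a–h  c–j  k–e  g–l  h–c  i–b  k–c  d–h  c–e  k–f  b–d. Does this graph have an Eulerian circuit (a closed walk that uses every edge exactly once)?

Yes

Degrees: a:4, b:4, c:4, d:4, e:4, f:2, g:2, h:4, i:4, j:2, k:4, l:2
All degrees are even and the non-isolated vertices are connected — an Eulerian circuit exists.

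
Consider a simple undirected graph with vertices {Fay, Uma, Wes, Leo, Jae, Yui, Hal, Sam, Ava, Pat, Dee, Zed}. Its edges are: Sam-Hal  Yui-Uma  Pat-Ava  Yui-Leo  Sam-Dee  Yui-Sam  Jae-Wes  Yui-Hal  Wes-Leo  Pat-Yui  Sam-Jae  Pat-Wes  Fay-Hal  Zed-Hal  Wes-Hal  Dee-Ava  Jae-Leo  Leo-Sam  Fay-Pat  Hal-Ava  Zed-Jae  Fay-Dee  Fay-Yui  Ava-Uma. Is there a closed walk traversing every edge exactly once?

Degrees: Fay:4, Uma:2, Wes:4, Leo:4, Jae:4, Yui:6, Hal:6, Sam:5, Ava:4, Pat:4, Dee:3, Zed:2
Vertices with odd degree: Sam, Dee. An Eulerian circuit requires all degrees even.

No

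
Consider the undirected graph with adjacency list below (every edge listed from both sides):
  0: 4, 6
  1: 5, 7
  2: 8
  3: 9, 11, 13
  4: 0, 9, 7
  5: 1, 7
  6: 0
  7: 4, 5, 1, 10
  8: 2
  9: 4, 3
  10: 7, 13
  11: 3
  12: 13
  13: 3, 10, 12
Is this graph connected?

No

Component: {2, 8}
Component: {0, 1, 3, 4, 5, 6, 7, 9, 10, 11, 12, 13}
No edge joins these 2 groups, so the graph is disconnected.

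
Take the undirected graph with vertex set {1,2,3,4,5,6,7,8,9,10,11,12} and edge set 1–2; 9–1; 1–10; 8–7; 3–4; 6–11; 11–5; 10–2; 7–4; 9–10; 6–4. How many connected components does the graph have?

3

Component: {12}
Component: {1, 2, 9, 10}
Component: {3, 4, 5, 6, 7, 8, 11}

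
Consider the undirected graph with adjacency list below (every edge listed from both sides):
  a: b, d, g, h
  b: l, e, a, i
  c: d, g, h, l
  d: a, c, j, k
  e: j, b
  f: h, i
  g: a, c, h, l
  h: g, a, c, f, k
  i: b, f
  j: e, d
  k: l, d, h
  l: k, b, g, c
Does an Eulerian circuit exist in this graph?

Degrees: a:4, b:4, c:4, d:4, e:2, f:2, g:4, h:5, i:2, j:2, k:3, l:4
Vertices with odd degree: h, k. An Eulerian circuit requires all degrees even.

No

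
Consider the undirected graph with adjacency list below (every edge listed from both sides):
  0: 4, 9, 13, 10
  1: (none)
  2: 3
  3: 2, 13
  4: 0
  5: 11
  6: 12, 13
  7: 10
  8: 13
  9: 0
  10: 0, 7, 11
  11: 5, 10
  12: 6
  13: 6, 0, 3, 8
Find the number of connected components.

2

Component: {1}
Component: {0, 2, 3, 4, 5, 6, 7, 8, 9, 10, 11, 12, 13}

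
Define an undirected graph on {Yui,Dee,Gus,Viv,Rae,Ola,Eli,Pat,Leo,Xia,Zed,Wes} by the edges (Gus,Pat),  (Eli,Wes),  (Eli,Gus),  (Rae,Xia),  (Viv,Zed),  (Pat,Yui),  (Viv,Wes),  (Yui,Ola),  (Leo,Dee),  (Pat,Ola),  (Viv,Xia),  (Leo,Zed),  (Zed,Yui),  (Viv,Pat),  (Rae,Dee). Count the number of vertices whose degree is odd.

2

Degrees: Yui:3, Dee:2, Gus:2, Viv:4, Rae:2, Ola:2, Eli:2, Pat:4, Leo:2, Xia:2, Zed:3, Wes:2
Odd-degree vertices: Yui, Zed.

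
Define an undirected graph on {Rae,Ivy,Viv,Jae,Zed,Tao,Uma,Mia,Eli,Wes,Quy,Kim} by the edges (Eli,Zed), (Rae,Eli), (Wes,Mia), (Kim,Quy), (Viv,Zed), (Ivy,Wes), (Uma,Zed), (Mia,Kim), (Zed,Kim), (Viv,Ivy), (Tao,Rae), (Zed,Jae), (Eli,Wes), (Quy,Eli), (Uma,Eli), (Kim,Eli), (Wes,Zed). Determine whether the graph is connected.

Starting from Rae and exploring outward reaches every vertex (Rae, Eli, Tao, Zed, Uma, Quy, Kim, Wes, Jae, Viv, Mia, Ivy); the graph is connected.

Yes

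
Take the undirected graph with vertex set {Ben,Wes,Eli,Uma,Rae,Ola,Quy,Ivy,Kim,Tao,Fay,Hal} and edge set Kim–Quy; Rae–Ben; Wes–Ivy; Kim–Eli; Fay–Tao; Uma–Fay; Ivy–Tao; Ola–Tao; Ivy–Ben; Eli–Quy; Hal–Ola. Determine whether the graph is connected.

Component: {Eli, Quy, Kim}
Component: {Ben, Wes, Uma, Rae, Ola, Ivy, Tao, Fay, Hal}
No edge joins these 2 groups, so the graph is disconnected.

No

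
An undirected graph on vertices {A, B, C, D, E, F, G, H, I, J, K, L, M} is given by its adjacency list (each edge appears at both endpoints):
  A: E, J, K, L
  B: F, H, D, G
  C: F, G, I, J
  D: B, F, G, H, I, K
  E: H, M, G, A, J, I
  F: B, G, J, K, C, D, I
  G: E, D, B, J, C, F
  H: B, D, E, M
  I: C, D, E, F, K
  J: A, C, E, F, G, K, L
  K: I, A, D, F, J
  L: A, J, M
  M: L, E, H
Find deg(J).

Neighbors of J: A, C, E, F, G, K, L.

7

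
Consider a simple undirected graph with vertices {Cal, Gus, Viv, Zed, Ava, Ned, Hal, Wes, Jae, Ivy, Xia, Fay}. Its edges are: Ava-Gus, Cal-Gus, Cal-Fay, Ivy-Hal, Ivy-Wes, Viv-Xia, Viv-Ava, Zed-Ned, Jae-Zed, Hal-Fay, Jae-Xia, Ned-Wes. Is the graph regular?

Yes

Degrees: Cal:2, Gus:2, Viv:2, Zed:2, Ava:2, Ned:2, Hal:2, Wes:2, Jae:2, Ivy:2, Xia:2, Fay:2
Every vertex has degree 2, so the graph is 2-regular.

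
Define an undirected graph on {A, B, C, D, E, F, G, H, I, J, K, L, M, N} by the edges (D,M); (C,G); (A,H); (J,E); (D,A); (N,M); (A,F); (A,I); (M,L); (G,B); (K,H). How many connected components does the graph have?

Component: {E, J}
Component: {B, C, G}
Component: {A, D, F, H, I, K, L, M, N}

3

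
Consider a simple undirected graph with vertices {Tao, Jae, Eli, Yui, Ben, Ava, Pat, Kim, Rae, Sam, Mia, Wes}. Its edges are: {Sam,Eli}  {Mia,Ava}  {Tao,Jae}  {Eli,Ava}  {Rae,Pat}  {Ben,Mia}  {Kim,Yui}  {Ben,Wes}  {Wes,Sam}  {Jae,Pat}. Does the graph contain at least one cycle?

Yes

The graph has 12 vertices, 10 edges, and 3 connected components.
Since 10 > 12 - 3, a cycle must exist; for instance Eli-Ava-Mia-Ben-Wes-Sam-Eli.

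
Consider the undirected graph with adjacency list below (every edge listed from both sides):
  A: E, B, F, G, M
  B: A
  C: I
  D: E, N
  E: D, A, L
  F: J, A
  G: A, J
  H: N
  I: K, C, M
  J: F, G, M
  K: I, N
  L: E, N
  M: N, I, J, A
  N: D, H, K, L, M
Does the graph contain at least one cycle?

Yes

|V| = 14, |E| = 18, number of components = 1.
One cycle is M-I-K-N-M.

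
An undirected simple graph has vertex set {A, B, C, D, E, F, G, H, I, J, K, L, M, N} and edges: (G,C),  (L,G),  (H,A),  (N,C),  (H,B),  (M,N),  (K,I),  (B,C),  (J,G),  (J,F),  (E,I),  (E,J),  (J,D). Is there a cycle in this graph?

No

|V| = 14, |E| = 13, number of components = 1.
A forest on 14 vertices with 1 component has exactly 13 edges, which matches — so no cycle.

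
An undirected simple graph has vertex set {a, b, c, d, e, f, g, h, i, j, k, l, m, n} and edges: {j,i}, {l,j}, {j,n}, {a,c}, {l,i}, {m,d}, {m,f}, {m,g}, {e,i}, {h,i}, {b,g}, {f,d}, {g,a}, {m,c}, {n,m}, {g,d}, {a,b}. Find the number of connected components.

2

Component: {k}
Component: {a, b, c, d, e, f, g, h, i, j, l, m, n}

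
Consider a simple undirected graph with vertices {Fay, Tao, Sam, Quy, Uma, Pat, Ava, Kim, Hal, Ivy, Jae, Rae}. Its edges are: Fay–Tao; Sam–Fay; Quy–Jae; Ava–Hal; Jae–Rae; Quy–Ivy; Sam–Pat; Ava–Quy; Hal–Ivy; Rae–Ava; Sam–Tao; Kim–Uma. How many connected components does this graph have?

Component: {Uma, Kim}
Component: {Fay, Tao, Sam, Pat}
Component: {Quy, Ava, Hal, Ivy, Jae, Rae}

3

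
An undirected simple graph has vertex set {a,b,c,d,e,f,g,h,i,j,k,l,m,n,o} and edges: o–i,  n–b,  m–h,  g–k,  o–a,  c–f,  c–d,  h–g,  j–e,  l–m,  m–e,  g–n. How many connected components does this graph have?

Component: {a, i, o}
Component: {c, d, f}
Component: {b, e, g, h, j, k, l, m, n}

3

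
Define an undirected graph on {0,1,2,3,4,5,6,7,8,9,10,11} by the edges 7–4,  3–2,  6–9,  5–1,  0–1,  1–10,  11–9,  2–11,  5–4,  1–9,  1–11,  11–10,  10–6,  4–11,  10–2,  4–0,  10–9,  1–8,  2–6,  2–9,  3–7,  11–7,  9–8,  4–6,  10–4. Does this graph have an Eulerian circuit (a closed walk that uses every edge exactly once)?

No

Degrees: 0:2, 1:6, 2:5, 3:2, 4:6, 5:2, 6:4, 7:3, 8:2, 9:6, 10:6, 11:6
Vertices with odd degree: 2, 7. An Eulerian circuit requires all degrees even.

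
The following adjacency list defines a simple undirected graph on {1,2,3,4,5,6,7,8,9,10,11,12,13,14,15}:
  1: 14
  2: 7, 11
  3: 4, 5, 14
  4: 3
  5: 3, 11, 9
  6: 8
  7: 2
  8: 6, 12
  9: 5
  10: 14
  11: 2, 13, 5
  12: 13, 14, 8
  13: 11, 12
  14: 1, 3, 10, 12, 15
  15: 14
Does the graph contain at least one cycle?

Yes

The graph has 15 vertices, 15 edges, and 1 connected component.
Since 15 > 15 - 1, a cycle must exist; for instance 14-12-13-11-5-3-14.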